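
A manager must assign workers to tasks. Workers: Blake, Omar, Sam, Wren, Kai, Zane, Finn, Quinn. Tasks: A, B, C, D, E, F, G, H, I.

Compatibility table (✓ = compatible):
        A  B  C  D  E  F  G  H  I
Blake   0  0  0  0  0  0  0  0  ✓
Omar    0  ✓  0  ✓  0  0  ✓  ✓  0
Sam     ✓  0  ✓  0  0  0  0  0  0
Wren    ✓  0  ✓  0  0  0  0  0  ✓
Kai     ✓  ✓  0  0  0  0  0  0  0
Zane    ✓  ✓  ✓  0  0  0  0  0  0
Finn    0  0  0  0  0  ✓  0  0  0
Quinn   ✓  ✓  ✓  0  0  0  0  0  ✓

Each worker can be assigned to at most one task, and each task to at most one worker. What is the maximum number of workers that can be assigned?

6

One maximum matching: Blake–I, Omar–G, Sam–A, Wren–C, Kai–B, Finn–F.
The set {Blake, Sam, Wren, Kai, Zane, Quinn} has only 4 neighbours ({A, B, C, I}), so by Hall's theorem at most 6 of the 8 workers can be matched.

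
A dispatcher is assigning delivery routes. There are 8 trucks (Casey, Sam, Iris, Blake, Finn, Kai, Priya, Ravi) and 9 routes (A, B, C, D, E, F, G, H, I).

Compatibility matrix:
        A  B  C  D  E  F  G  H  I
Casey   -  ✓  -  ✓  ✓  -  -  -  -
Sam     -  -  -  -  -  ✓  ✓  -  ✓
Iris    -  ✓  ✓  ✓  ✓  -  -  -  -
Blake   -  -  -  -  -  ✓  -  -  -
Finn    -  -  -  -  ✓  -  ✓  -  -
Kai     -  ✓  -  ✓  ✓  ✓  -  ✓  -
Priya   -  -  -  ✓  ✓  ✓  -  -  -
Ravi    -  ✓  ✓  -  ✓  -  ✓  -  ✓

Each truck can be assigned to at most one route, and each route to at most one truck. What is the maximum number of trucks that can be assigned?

8

A valid assignment of size 8: Casey-B, Sam-I, Iris-C, Blake-F, Finn-E, Kai-H, Priya-D, Ravi-G.
This saturates every truck, so 8 is the maximum.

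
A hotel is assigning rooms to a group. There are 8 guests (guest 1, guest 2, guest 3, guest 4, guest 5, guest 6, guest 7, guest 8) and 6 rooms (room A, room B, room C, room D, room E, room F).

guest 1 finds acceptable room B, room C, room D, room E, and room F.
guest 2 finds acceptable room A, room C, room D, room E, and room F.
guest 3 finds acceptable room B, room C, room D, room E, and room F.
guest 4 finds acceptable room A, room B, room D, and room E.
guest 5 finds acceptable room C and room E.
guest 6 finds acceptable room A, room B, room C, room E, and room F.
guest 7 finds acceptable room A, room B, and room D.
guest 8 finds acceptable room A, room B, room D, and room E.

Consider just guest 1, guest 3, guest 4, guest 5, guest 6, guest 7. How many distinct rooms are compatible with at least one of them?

The union of neighbours of {guest 1, guest 3, guest 4, guest 5, guest 6, guest 7} is {room A, room B, room C, room D, room E, room F}, which has 6 elements.
Since |N(S)| = 6 ≥ |S| = 6, Hall's condition holds for this subset.

6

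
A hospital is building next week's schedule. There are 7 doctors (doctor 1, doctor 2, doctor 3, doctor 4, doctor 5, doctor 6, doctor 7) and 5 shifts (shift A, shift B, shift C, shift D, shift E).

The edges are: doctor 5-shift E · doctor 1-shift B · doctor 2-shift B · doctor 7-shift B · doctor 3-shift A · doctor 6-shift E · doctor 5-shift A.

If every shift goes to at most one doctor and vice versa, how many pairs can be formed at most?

For example, pair doctor 1→shift B, doctor 3→shift A, doctor 5→shift E.
The set {doctor 1, doctor 2, doctor 3, doctor 4, doctor 5, doctor 6, doctor 7} has only 3 neighbours ({shift A, shift B, shift E}), so by Hall's theorem at most 3 of the 7 doctors can be matched.

3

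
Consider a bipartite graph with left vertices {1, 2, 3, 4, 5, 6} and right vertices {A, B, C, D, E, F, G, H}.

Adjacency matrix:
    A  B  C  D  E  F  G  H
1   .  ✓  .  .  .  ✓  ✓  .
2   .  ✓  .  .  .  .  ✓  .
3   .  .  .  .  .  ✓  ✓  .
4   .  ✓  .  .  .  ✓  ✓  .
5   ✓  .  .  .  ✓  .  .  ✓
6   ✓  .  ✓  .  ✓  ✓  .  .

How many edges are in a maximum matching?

One maximum matching: 1→B, 2→G, 3→F, 5→H, 6→E.
The set {1, 2, 3, 4} has only 3 neighbours ({B, F, G}), so by Hall's theorem at most 5 of the 6 left vertices can be matched.

5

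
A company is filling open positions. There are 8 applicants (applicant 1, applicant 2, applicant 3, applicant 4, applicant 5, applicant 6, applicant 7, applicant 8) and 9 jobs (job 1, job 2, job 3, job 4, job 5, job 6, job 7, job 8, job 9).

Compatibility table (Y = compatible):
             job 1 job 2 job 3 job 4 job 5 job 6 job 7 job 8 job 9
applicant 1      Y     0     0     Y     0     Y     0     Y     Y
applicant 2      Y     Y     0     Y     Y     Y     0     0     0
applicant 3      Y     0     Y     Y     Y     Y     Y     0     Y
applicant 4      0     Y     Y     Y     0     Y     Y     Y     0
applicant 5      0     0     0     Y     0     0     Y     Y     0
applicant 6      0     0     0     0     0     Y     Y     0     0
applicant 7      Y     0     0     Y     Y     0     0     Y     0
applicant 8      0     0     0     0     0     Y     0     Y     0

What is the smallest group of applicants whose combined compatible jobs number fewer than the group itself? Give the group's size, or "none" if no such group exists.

none

A matching saturating every applicant exists, for instance applicant 1→job 9, applicant 2→job 5, applicant 3→job 3, applicant 4→job 4, applicant 5→job 8, applicant 6→job 7, applicant 7→job 1, applicant 8→job 6.
By Hall's marriage theorem, this means |N(S)| ≥ |S| for every subset S, so no violating subset exists.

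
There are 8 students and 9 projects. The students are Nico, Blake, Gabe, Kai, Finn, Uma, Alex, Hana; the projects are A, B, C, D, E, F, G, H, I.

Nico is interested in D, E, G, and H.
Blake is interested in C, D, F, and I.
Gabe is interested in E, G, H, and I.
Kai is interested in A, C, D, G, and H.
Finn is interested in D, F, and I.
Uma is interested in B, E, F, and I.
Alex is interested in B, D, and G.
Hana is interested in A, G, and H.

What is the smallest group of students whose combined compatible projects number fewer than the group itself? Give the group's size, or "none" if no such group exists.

none

A matching saturating every student exists, for instance Nico→H, Blake→C, Gabe→E, Kai→A, Finn→F, Uma→B, Alex→D, Hana→G.
By Hall's marriage theorem, this means |N(S)| ≥ |S| for every subset S, so no violating subset exists.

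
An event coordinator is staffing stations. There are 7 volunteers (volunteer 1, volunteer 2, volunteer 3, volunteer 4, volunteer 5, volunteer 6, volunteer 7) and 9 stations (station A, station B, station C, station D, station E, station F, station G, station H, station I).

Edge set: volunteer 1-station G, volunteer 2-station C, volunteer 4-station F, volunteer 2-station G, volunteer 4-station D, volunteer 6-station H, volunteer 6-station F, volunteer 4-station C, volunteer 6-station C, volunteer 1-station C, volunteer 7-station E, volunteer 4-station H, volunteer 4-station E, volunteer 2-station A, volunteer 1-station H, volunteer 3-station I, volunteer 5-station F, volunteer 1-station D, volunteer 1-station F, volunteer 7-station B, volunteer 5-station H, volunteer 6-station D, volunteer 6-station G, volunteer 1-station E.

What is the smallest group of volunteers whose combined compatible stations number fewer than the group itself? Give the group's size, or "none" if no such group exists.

none

A matching saturating every volunteer exists, for instance volunteer 1→station G, volunteer 2→station A, volunteer 3→station I, volunteer 4→station C, volunteer 5→station H, volunteer 6→station F, volunteer 7→station B.
By Hall's marriage theorem, this means |N(S)| ≥ |S| for every subset S, so no violating subset exists.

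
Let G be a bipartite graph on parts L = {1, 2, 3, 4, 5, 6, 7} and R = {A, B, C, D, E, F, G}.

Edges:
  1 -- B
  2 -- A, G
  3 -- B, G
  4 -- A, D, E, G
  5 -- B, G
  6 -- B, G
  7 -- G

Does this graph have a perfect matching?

No

The set {1, 3, 5, 6, 7} has only 2 neighbours ({B, G}), so by Hall's theorem at most 4 of the 7 left vertices can be matched.
Hence no matching covers every left vertex.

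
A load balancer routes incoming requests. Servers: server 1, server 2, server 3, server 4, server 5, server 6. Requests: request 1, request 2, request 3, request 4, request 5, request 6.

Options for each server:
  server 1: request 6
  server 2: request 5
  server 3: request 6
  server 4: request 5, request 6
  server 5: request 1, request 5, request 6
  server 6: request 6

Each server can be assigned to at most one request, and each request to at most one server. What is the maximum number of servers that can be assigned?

3

One maximum matching: server 1→request 6, server 2→request 5, server 5→request 1.
The set {server 1, server 2, server 3, server 4, server 6} has only 2 neighbours ({request 5, request 6}), so by Hall's theorem at most 3 of the 6 servers can be matched.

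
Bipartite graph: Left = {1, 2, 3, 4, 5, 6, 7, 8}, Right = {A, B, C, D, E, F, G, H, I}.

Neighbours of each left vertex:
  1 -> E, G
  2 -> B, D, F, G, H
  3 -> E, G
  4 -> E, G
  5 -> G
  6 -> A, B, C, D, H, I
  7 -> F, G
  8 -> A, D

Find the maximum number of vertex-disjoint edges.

6

For example, pair 1→G, 2→H, 3→E, 6→A, 7→F, 8→D.
The set {1, 3, 4, 5} has only 2 neighbours ({E, G}), so by Hall's theorem at most 6 of the 8 left vertices can be matched.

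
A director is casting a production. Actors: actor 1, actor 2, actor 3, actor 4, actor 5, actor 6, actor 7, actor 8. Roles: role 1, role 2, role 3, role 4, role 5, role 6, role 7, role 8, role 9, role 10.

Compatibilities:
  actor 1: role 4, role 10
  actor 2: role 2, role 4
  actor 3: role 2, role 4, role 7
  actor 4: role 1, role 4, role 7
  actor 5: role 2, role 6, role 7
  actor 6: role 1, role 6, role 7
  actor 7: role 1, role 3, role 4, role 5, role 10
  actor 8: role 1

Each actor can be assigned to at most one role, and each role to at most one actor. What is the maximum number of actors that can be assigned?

A valid assignment of size 7: actor 1→role 10, actor 2→role 4, actor 3→role 2, actor 4→role 1, actor 5→role 6, actor 6→role 7, actor 7→role 3.
The set {actor 2, actor 3, actor 4, actor 5, actor 6, actor 8} has only 5 neighbours ({role 1, role 2, role 4, role 6, role 7}), so by Hall's theorem at most 7 of the 8 actors can be matched.

7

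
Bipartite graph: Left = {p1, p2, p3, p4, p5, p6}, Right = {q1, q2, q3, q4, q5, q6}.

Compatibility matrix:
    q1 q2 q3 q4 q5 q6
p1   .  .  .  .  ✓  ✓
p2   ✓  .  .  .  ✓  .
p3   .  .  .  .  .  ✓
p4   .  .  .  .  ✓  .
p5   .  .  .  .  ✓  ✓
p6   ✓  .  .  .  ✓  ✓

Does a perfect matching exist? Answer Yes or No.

The set {p1, p2, p3, p4, p5, p6} has only 3 neighbours ({q1, q5, q6}), so by Hall's theorem at most 3 of the 6 left vertices can be matched.
Hence no matching covers every left vertex.

No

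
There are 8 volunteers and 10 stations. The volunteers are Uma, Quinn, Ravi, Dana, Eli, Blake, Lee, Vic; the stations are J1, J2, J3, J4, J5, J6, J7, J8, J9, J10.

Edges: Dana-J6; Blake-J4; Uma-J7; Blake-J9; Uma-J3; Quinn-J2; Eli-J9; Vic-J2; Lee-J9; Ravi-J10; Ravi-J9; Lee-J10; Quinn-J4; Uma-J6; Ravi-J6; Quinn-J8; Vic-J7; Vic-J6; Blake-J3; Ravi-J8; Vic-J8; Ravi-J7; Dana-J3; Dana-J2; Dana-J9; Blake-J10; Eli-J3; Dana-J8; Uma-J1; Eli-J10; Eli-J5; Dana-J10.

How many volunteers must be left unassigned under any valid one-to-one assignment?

0

One maximum matching: Uma-J3, Quinn-J8, Ravi-J9, Dana-J2, Eli-J5, Blake-J4, Lee-J10, Vic-J6.
This saturates every volunteer, so 8 is the maximum.
That matches 8 of the 8, leaving 0 unmatched; no matching can do better.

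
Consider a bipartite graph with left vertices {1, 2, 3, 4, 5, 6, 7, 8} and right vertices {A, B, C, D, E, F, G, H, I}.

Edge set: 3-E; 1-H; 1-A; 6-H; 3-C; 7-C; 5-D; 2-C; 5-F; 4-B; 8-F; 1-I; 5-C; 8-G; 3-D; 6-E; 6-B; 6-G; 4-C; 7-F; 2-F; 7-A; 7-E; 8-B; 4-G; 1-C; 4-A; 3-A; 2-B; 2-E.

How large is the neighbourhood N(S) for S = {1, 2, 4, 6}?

The union of neighbours of {1, 2, 4, 6} is {A, B, C, E, F, G, H, I}, which has 8 elements.
Since |N(S)| = 8 ≥ |S| = 4, Hall's condition holds for this subset.

8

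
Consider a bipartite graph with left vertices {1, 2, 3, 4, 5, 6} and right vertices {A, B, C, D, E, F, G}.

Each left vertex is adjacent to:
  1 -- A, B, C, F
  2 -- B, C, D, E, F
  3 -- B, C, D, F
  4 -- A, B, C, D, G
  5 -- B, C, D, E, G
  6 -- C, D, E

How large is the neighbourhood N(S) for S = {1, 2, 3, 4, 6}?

The union of neighbours of {1, 2, 3, 4, 6} is {A, B, C, D, E, F, G}, which has 7 elements.
Since |N(S)| = 7 ≥ |S| = 5, Hall's condition holds for this subset.

7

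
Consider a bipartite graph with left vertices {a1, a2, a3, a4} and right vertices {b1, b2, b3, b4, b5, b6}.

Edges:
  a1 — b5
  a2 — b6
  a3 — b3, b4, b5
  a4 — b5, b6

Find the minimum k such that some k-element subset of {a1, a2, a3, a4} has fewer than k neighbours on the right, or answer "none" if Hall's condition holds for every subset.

Take S = {a1, a2, a4}. Its neighbourhood is {b5, b6}, so |N(S)| = 2 < |S| = 3.
Every subset of size less than 3 has at least as many neighbours as members, so 3 is the minimum.

3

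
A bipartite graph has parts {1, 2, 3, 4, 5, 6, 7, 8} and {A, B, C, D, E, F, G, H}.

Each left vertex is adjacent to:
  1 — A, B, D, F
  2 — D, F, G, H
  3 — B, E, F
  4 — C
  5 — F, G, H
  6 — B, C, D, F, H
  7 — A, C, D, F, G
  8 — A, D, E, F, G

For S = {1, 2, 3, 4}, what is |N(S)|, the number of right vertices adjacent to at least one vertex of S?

8

The union of neighbours of {1, 2, 3, 4} is {A, B, C, D, E, F, G, H}, which has 8 elements.
Since |N(S)| = 8 ≥ |S| = 4, Hall's condition holds for this subset.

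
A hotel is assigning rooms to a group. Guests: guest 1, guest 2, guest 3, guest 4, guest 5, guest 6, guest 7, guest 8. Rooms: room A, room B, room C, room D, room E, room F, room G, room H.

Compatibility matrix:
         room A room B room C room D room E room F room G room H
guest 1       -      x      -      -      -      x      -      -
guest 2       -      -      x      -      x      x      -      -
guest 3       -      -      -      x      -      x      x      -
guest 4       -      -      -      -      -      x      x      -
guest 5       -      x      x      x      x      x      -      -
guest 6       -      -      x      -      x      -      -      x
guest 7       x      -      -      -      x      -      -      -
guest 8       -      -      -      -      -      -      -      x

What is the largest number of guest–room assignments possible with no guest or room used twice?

One maximum matching: guest 1–room B, guest 2–room F, guest 3–room D, guest 4–room G, guest 5–room C, guest 6–room E, guest 7–room A, guest 8–room H.
All 8 guests are matched, so no larger matching exists.

8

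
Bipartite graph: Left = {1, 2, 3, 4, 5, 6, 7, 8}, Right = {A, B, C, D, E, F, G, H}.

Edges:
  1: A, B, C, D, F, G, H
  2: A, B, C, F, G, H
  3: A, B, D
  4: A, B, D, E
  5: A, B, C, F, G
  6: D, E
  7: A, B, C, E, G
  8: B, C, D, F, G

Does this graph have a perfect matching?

Yes

For example, pair 1–H, 2–C, 3–D, 4–B, 5–F, 6–E, 7–A, 8–G.
All 8 left vertices are covered.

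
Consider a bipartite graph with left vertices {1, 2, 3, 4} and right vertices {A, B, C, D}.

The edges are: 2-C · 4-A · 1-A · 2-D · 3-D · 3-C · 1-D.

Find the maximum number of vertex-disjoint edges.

For example, pair 1→A, 2→D, 3→C.
The set {1, 2, 3, 4} has only 3 neighbours ({A, C, D}), so by Hall's theorem at most 3 of the 4 left vertices can be matched.

3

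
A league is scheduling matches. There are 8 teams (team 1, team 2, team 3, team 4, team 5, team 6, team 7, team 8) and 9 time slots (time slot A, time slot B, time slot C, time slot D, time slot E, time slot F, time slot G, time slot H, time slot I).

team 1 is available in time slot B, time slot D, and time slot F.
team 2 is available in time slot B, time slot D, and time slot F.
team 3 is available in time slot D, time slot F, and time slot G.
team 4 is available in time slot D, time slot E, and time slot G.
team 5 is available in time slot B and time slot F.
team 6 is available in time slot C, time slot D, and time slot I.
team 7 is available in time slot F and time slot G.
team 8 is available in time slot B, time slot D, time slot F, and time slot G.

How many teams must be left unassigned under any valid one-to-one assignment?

2

A valid assignment of size 6: team 1-time slot B, team 2-time slot D, team 3-time slot G, team 4-time slot E, team 5-time slot F, team 6-time slot I.
The set {team 1, team 2, team 3, team 5, team 7, team 8} has only 4 neighbours ({time slot B, time slot D, time slot F, time slot G}), so by Hall's theorem at most 6 of the 8 teams can be matched.
That matches 6 of the 8, leaving 2 unmatched; no matching can do better.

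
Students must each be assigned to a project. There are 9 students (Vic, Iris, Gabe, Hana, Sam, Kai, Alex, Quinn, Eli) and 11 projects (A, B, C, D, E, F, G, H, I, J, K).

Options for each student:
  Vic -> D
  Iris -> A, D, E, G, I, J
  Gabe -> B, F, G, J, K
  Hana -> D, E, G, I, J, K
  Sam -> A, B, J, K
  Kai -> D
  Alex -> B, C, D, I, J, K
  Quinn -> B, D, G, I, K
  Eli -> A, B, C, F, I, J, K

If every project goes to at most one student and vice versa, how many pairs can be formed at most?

A valid assignment of size 8: Vic→D, Iris→E, Gabe→F, Hana→G, Sam→A, Alex→B, Quinn→K, Eli→J.
The set {Vic, Kai} has only 1 neighbour ({D}), so by Hall's theorem at most 8 of the 9 students can be matched.

8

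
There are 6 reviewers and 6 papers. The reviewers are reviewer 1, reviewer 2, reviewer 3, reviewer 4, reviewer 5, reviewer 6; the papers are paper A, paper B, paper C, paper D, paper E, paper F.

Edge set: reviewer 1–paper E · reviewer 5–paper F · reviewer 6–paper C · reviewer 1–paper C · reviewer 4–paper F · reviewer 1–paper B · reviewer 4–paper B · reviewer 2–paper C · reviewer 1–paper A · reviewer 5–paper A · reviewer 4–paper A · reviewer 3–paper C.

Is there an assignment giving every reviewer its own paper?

No

The set {reviewer 2, reviewer 3, reviewer 6} has only 1 neighbour ({paper C}), so by Hall's theorem at most 4 of the 6 reviewers can be matched.
Hence no matching covers every reviewer.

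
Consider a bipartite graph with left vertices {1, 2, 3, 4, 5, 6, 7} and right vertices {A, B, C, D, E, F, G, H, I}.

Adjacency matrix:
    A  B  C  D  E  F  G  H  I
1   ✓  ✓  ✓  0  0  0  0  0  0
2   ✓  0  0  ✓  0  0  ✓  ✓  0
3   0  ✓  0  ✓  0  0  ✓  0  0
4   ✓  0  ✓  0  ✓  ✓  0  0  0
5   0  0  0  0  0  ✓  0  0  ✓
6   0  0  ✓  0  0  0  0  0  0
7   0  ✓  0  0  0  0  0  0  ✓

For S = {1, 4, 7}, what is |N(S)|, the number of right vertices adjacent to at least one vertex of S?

The union of neighbours of {1, 4, 7} is {A, B, C, E, F, I}, which has 6 elements.
Since |N(S)| = 6 ≥ |S| = 3, Hall's condition holds for this subset.

6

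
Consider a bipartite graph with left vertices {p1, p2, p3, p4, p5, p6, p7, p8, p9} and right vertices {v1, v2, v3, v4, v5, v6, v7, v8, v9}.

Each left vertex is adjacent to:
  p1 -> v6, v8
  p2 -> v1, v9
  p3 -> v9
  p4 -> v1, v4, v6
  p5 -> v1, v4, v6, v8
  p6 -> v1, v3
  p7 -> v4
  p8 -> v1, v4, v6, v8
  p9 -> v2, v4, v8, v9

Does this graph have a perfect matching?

The set {p1, p2, p3, p4, p5, p7, p8} has only 5 neighbours ({v1, v4, v6, v8, v9}), so by Hall's theorem at most 7 of the 9 left vertices can be matched.
Hence no matching covers every left vertex.

No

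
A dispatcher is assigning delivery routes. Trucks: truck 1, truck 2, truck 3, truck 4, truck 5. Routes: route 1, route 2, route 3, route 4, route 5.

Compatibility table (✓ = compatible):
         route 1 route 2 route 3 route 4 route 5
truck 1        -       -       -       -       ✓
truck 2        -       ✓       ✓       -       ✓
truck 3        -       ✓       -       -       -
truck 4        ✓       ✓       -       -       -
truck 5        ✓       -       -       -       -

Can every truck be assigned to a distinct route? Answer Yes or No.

No

The set {truck 3, truck 4, truck 5} has only 2 neighbours ({route 1, route 2}), so by Hall's theorem at most 4 of the 5 trucks can be matched.
Hence no matching covers every truck.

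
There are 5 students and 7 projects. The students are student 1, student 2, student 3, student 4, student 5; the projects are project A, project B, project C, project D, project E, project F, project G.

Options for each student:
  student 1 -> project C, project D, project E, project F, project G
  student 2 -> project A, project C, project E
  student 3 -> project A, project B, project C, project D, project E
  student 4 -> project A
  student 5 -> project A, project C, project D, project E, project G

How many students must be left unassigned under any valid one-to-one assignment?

0

For example, pair student 1-project F, student 2-project E, student 3-project C, student 4-project A, student 5-project G.
All 5 students are matched, so no larger matching exists.
That matches 5 of the 5, leaving 0 unmatched; no matching can do better.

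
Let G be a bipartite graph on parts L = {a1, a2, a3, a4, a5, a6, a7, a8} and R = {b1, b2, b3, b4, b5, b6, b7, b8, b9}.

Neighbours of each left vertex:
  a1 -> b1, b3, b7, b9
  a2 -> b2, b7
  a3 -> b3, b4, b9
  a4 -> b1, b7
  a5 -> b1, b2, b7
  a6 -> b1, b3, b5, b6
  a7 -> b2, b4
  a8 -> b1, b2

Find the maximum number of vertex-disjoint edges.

7

For example, pair a1–b9, a2–b2, a3–b3, a4–b1, a5–b7, a6–b6, a7–b4.
The set {a2, a4, a5, a8} has only 3 neighbours ({b1, b2, b7}), so by Hall's theorem at most 7 of the 8 left vertices can be matched.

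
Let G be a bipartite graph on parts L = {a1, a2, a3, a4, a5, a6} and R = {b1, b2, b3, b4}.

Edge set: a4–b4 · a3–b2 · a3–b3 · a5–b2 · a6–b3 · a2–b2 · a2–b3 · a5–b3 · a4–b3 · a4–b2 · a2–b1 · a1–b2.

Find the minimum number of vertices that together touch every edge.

The 4 edges a1–b2, a2–b1, a3–b3, a4–b4 form a matching, so any vertex cover needs at least 4 vertices (one per matched edge).
Conversely {a2, a4, b2, b3} meets every edge and has exactly 4 vertices, so 4 is optimal.

4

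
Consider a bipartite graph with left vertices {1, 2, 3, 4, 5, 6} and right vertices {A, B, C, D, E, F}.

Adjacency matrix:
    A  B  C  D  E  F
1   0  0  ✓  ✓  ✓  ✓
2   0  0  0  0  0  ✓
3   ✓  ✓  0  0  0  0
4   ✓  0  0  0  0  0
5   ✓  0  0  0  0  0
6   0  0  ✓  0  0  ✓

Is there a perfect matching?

No

The set {4, 5} has only 1 neighbour ({A}), so by Hall's theorem at most 5 of the 6 left vertices can be matched.
Hence no matching covers every left vertex.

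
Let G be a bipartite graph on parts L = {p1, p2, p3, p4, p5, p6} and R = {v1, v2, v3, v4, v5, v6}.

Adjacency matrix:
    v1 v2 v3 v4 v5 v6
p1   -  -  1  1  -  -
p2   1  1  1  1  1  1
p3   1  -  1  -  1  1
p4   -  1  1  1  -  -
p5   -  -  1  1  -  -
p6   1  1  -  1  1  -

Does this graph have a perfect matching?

Yes

For example, pair p1–v3, p2–v5, p3–v6, p4–v2, p5–v4, p6–v1.
Every left vertex is matched, so this is a perfect matching.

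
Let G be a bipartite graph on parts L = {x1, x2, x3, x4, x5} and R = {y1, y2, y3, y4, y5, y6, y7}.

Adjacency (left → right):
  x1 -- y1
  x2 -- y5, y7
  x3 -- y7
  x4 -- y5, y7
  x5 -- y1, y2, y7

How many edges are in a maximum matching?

4

A valid assignment of size 4: x1-y1, x2-y5, x3-y7, x5-y2.
The set {x2, x3, x4} has only 2 neighbours ({y5, y7}), so by Hall's theorem at most 4 of the 5 left vertices can be matched.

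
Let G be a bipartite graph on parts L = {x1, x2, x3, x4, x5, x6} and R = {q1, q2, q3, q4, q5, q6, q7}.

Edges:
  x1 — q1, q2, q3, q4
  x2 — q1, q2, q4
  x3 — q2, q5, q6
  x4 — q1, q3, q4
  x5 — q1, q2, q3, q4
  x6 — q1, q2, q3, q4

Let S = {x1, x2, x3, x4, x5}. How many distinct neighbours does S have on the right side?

The union of neighbours of {x1, x2, x3, x4, x5} is {q1, q2, q3, q4, q5, q6}, which has 6 elements.
Since |N(S)| = 6 ≥ |S| = 5, Hall's condition holds for this subset.

6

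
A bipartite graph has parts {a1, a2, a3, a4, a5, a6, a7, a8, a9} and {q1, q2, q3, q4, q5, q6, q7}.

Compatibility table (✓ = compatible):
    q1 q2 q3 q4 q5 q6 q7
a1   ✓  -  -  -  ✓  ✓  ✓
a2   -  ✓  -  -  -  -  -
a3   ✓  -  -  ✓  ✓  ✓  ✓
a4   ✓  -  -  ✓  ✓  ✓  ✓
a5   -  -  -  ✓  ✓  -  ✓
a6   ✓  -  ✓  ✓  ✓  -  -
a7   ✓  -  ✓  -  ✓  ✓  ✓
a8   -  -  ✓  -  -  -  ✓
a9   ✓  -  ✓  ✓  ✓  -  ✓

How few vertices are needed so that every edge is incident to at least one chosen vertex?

{a2, q1, q3, q4, q5, q6, q7} is a vertex cover of size 7: every edge has an endpoint in this set.
No smaller cover exists because a1–q7, a2–q2, a3–q1, a4–q4, a5–q5, a6–q3, a7–q6 is a matching of size 7, and a cover must include an endpoint of each of these disjoint edges (König's theorem).

7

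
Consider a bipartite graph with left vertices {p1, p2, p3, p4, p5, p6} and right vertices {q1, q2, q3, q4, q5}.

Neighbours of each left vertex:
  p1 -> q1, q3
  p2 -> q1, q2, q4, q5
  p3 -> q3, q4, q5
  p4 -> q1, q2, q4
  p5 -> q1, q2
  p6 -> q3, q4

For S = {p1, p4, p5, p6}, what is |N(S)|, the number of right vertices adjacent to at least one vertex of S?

The union of neighbours of {p1, p4, p5, p6} is {q1, q2, q3, q4}, which has 4 elements.
Since |N(S)| = 4 ≥ |S| = 4, Hall's condition holds for this subset.

4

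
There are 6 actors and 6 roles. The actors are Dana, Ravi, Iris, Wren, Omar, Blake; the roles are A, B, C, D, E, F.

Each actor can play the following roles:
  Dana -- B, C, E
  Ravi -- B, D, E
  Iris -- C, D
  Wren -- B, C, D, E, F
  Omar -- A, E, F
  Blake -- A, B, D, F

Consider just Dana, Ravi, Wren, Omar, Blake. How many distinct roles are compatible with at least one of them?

6

The union of neighbours of {Dana, Ravi, Wren, Omar, Blake} is {A, B, C, D, E, F}, which has 6 elements.
Since |N(S)| = 6 ≥ |S| = 5, Hall's condition holds for this subset.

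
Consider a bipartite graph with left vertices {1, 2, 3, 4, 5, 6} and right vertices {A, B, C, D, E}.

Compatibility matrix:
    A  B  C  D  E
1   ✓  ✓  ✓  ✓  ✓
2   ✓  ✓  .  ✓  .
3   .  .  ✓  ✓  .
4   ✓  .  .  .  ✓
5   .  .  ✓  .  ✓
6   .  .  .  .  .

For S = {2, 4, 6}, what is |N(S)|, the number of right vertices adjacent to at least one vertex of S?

The union of neighbours of {2, 4, 6} is {A, B, D, E}, which has 4 elements.
Since |N(S)| = 4 ≥ |S| = 3, Hall's condition holds for this subset.

4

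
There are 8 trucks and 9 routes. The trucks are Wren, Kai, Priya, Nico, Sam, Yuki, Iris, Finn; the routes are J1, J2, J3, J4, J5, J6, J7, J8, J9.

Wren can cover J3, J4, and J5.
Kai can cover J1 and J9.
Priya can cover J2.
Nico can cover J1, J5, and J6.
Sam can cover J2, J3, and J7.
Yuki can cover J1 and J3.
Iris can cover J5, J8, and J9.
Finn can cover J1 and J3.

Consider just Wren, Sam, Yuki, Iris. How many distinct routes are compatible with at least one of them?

The union of neighbours of {Wren, Sam, Yuki, Iris} is {J1, J2, J3, J4, J5, J7, J8, J9}, which has 8 elements.
Since |N(S)| = 8 ≥ |S| = 4, Hall's condition holds for this subset.

8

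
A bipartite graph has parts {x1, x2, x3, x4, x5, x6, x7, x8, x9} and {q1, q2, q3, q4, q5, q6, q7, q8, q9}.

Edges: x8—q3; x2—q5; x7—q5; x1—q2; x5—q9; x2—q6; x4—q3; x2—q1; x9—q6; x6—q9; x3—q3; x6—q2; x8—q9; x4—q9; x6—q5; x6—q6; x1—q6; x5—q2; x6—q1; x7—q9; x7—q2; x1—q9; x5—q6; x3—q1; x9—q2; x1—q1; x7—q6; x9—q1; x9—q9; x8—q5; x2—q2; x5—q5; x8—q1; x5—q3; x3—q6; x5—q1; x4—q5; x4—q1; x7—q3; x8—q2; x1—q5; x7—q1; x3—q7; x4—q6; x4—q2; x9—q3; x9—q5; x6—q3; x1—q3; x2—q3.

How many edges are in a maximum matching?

7

For example, pair x1–q2, x2–q5, x3–q7, x4–q3, x5–q1, x6–q6, x7–q9.
The set {x1, x2, x4, x5, x6, x7, x8, x9} has only 6 neighbours ({q1, q2, q3, q5, q6, q9}), so by Hall's theorem at most 7 of the 9 left vertices can be matched.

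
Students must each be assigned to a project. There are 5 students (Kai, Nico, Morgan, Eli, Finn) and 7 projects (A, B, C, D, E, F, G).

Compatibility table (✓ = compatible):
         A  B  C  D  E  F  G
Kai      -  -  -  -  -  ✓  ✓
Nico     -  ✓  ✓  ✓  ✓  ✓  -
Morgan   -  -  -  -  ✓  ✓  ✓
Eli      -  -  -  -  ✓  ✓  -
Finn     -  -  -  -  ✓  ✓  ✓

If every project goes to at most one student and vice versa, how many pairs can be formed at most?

4

A valid assignment of size 4: Kai→F, Nico→B, Morgan→G, Eli→E.
The set {Kai, Morgan, Eli, Finn} has only 3 neighbours ({E, F, G}), so by Hall's theorem at most 4 of the 5 students can be matched.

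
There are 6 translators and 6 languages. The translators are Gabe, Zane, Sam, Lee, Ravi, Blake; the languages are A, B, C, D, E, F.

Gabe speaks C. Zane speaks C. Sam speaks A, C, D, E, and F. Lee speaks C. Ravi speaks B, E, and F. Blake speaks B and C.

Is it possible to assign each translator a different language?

The set {Gabe, Zane, Lee} has only 1 neighbour ({C}), so by Hall's theorem at most 4 of the 6 translators can be matched.
Hence no matching covers every translator.

No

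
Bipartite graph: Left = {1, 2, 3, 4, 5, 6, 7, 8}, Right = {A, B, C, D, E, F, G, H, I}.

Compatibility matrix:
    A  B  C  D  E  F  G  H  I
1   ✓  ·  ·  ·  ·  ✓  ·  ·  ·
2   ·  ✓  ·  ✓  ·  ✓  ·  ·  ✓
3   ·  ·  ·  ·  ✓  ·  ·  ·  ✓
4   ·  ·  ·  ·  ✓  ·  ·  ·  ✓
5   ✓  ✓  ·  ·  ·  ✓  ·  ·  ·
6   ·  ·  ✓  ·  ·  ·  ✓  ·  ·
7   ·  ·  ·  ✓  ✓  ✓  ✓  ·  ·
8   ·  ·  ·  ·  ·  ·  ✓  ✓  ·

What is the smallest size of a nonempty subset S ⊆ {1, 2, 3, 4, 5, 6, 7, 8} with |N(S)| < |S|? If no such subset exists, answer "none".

A matching saturating every left vertex exists, for instance 1→A, 2→F, 3→I, 4→E, 5→B, 6→C, 7→D, 8→G.
By Hall's marriage theorem, this means |N(S)| ≥ |S| for every subset S, so no violating subset exists.

none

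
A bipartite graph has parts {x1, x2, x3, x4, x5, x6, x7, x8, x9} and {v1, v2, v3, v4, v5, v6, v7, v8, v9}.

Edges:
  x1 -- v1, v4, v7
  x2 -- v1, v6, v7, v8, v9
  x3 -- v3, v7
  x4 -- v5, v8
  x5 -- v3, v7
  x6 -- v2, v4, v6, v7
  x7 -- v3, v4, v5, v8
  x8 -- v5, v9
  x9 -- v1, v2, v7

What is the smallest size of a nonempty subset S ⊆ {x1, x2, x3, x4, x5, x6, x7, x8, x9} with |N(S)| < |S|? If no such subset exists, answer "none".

none

A matching saturating every left vertex exists, for instance x1→v4, x2→v1, x3→v3, x4→v5, x5→v7, x6→v6, x7→v8, x8→v9, x9→v2.
By Hall's marriage theorem, this means |N(S)| ≥ |S| for every subset S, so no violating subset exists.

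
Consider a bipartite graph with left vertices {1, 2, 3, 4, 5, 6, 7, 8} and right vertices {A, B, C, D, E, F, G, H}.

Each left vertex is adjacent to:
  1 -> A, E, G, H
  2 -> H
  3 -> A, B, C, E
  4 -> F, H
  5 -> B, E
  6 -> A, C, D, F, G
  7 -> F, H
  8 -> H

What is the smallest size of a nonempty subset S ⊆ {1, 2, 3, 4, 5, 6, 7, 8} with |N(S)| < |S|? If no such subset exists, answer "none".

2

Take S = {2, 8}. Its neighbourhood is {H}, so |N(S)| = 1 < |S| = 2.
No single vertex violates Hall's condition since each has at least one neighbour, so 2 is the minimum.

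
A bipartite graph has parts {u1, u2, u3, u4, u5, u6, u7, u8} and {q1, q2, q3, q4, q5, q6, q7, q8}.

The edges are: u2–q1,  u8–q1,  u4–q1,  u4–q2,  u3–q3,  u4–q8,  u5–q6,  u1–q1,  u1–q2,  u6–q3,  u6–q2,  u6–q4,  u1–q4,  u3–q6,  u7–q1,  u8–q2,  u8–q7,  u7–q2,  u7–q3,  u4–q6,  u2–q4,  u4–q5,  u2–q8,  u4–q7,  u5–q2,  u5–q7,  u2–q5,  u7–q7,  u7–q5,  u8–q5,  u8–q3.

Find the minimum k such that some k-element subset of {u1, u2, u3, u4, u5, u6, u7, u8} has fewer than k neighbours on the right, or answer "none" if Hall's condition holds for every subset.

A matching saturating every left vertex exists, for instance u1→q2, u2→q5, u3→q3, u4→q8, u5→q6, u6→q4, u7→q1, u8→q7.
By Hall's marriage theorem, this means |N(S)| ≥ |S| for every subset S, so no violating subset exists.

none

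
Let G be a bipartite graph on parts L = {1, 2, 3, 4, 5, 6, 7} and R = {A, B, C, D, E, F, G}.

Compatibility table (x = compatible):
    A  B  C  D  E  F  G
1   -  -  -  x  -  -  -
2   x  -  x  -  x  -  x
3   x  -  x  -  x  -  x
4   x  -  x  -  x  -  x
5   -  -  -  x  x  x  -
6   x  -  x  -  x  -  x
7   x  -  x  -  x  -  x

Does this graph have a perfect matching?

The set {2, 3, 4, 6, 7} has only 4 neighbours ({A, C, E, G}), so by Hall's theorem at most 6 of the 7 left vertices can be matched.
Hence no matching covers every left vertex.

No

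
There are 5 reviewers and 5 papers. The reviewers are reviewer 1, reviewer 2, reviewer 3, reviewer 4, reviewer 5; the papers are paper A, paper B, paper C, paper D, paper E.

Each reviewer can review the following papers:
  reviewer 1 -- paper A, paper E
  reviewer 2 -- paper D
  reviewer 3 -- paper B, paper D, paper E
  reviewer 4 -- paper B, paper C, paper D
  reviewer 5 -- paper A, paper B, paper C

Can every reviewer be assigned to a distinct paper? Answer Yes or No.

For example, pair reviewer 1–paper A, reviewer 2–paper D, reviewer 3–paper E, reviewer 4–paper B, reviewer 5–paper C.
All 5 reviewers are covered.

Yes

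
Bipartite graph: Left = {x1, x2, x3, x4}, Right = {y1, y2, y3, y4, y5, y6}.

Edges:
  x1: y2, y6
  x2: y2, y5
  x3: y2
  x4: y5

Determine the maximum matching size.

3

A valid assignment of size 3: x1-y6, x2-y5, x3-y2.
The set {x2, x3, x4} has only 2 neighbours ({y2, y5}), so by Hall's theorem at most 3 of the 4 left vertices can be matched.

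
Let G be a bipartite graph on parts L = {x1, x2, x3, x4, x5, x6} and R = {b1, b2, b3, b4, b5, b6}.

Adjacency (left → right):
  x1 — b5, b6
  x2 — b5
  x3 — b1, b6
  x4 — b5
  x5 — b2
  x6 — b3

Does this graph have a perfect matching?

The set {x2, x4} has only 1 neighbour ({b5}), so by Hall's theorem at most 5 of the 6 left vertices can be matched.
Hence no matching covers every left vertex.

No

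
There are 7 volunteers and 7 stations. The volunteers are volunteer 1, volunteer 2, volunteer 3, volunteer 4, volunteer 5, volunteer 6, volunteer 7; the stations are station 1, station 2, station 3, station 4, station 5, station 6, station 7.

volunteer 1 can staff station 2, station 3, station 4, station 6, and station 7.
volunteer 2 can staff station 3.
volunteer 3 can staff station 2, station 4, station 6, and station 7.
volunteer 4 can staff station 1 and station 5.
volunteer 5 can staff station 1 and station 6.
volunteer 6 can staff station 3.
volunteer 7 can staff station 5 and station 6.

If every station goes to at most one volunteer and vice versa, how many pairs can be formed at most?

6

One maximum matching: volunteer 1-station 7, volunteer 2-station 3, volunteer 3-station 2, volunteer 4-station 1, volunteer 5-station 6, volunteer 7-station 5.
The set {volunteer 2, volunteer 6} has only 1 neighbour ({station 3}), so by Hall's theorem at most 6 of the 7 volunteers can be matched.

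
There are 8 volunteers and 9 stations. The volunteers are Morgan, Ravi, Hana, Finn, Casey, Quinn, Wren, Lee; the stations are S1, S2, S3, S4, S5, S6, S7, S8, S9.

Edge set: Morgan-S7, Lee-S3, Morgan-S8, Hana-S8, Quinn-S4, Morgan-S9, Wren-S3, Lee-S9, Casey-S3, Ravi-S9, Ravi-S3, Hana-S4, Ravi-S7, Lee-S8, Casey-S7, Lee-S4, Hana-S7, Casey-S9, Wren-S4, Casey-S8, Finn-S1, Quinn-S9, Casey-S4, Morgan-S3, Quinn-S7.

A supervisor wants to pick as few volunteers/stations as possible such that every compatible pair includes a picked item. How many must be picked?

6

{Finn, S3, S4, S7, S8, S9} is a vertex cover of size 6: every edge has an endpoint in this set.
No smaller cover exists because Morgan–S8, Ravi–S9, Hana–S7, Finn–S1, Casey–S3, Quinn–S4 is a matching of size 6, and a cover must include an endpoint of each of these disjoint edges (König's theorem).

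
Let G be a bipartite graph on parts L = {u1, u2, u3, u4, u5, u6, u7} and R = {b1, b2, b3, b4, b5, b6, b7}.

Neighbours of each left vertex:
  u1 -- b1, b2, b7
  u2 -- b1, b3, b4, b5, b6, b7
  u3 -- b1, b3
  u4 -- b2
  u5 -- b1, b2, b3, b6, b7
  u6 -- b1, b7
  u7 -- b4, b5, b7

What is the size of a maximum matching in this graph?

7

For example, pair u1-b1, u2-b4, u3-b3, u4-b2, u5-b6, u6-b7, u7-b5.
All 7 left vertices are matched, so no larger matching exists.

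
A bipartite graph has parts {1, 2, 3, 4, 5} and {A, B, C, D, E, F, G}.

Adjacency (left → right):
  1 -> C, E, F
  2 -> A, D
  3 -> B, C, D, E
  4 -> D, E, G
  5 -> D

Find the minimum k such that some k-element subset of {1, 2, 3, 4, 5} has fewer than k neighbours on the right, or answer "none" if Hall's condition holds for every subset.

A matching saturating every left vertex exists, for instance 1→C, 2→A, 3→B, 4→E, 5→D.
By Hall's marriage theorem, this means |N(S)| ≥ |S| for every subset S, so no violating subset exists.

none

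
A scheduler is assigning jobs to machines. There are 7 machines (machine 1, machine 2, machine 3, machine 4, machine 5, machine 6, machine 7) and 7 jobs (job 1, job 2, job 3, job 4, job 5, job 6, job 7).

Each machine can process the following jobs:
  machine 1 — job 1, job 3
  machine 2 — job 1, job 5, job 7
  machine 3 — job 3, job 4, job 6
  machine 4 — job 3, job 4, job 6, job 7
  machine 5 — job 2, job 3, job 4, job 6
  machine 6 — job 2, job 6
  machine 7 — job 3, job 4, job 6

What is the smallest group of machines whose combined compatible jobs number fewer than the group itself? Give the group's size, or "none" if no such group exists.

none

A matching saturating every machine exists, for instance machine 1→job 1, machine 2→job 5, machine 3→job 6, machine 4→job 7, machine 5→job 4, machine 6→job 2, machine 7→job 3.
By Hall's marriage theorem, this means |N(S)| ≥ |S| for every subset S, so no violating subset exists.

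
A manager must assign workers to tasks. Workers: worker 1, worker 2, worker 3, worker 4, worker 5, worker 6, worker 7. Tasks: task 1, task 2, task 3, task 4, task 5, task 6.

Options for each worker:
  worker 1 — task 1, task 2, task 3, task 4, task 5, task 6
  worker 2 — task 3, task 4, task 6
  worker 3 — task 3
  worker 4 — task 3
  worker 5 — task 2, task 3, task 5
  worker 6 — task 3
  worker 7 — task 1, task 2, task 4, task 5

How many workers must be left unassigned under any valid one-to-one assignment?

One maximum matching: worker 1–task 4, worker 2–task 6, worker 3–task 3, worker 5–task 5, worker 7–task 2.
The set {worker 3, worker 4, worker 6} has only 1 neighbour ({task 3}), so by Hall's theorem at most 5 of the 7 workers can be matched.
That matches 5 of the 7, leaving 2 unmatched; no matching can do better.

2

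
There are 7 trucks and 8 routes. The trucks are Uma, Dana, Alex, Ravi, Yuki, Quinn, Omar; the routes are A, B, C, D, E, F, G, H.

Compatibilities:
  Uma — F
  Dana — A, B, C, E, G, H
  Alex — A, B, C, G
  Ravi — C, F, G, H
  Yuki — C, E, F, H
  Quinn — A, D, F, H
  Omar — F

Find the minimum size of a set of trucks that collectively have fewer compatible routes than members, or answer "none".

2

Take S = {Uma, Omar}. Its neighbourhood is {F}, so |N(S)| = 1 < |S| = 2.
No single vertex violates Hall's condition since each has at least one neighbour, so 2 is the minimum.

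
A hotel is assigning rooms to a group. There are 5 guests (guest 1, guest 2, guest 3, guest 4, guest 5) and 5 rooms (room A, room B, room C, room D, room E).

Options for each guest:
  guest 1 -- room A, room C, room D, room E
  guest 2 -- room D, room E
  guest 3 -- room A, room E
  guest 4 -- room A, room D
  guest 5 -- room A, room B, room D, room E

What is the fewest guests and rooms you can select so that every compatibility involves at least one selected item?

A maximum matching has 5 edges (e.g. guest 1–room C, guest 2–room E, guest 3–room A, guest 4–room D, guest 5–room B).
By König's theorem the minimum vertex cover has the same size. One such cover is {guest 1, guest 2, guest 3, guest 4, guest 5}.

5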